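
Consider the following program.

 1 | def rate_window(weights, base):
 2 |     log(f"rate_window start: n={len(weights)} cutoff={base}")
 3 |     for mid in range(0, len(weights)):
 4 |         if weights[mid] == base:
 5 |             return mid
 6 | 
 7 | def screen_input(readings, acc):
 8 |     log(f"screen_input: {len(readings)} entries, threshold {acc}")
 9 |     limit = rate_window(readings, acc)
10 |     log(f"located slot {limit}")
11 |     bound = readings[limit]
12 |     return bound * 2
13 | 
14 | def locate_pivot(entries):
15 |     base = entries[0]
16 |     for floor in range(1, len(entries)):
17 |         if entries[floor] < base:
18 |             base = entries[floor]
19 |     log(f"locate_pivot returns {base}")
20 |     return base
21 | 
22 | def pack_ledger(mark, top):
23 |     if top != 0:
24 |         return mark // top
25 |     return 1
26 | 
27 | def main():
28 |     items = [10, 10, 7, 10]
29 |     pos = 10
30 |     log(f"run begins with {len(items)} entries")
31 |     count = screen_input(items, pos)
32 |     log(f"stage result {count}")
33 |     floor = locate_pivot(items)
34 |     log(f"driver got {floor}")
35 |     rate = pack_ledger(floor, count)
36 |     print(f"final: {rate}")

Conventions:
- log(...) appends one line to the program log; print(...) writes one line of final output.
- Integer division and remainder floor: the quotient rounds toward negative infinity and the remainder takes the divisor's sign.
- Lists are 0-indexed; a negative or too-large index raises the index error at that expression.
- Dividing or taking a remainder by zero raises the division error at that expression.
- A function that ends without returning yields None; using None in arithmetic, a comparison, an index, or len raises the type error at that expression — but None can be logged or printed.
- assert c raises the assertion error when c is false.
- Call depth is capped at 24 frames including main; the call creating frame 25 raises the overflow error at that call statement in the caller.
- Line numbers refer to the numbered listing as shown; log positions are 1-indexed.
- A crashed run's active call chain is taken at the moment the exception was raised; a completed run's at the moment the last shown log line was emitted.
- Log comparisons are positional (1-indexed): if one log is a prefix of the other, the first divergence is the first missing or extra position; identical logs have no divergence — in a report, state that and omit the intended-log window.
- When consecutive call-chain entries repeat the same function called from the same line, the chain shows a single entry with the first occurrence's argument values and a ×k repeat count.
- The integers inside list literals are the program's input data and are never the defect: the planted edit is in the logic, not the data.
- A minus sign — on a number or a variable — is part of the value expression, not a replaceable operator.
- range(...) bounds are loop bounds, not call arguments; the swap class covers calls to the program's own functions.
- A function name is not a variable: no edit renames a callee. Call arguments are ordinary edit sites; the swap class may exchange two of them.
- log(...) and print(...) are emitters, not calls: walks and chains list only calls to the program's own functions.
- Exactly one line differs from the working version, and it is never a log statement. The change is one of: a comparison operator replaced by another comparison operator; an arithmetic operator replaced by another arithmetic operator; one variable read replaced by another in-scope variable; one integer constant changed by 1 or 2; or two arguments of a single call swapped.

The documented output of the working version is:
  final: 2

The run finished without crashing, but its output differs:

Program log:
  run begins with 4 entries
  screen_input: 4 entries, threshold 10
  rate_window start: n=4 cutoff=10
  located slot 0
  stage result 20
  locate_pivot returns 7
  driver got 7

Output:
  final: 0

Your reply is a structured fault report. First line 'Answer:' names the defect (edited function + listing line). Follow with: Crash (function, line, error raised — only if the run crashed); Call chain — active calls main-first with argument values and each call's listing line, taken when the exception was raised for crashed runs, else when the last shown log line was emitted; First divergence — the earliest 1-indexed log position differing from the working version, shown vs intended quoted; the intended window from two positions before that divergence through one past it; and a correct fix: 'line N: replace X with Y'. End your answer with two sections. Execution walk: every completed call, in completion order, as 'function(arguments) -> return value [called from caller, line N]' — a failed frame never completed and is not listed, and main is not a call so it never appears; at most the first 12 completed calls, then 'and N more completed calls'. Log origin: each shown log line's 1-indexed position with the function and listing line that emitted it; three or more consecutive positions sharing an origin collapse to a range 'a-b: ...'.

Answer: the defect is in main at line 35.
Core observation: Log streams are identical — the defect surfaces only in the printed output.
Call chain: main.
First divergence: none — the logs agree in full.
Execution walk:
  rate_window([10, 10, 7, 10], 10) -> 0  [called from screen_input, line 9]
  screen_input([10, 10, 7, 10], 10) -> 20  [called from main, line 31]
  locate_pivot([10, 10, 7, 10]) -> 7  [called from main, line 33]
  pack_ledger(7, 20) -> 0  [called from main, line 35]
Log origin:
  1: from main, line 30
  2: from screen_input, line 8
  3: from rate_window, line 2
  4: from screen_input, line 10
  5: from main, line 32
  6: from locate_pivot, line 19
  7: from main, line 34
A correct fix: line 35: replace `pack_ledger(floor, count)` with `pack_ledger(count, floor)`.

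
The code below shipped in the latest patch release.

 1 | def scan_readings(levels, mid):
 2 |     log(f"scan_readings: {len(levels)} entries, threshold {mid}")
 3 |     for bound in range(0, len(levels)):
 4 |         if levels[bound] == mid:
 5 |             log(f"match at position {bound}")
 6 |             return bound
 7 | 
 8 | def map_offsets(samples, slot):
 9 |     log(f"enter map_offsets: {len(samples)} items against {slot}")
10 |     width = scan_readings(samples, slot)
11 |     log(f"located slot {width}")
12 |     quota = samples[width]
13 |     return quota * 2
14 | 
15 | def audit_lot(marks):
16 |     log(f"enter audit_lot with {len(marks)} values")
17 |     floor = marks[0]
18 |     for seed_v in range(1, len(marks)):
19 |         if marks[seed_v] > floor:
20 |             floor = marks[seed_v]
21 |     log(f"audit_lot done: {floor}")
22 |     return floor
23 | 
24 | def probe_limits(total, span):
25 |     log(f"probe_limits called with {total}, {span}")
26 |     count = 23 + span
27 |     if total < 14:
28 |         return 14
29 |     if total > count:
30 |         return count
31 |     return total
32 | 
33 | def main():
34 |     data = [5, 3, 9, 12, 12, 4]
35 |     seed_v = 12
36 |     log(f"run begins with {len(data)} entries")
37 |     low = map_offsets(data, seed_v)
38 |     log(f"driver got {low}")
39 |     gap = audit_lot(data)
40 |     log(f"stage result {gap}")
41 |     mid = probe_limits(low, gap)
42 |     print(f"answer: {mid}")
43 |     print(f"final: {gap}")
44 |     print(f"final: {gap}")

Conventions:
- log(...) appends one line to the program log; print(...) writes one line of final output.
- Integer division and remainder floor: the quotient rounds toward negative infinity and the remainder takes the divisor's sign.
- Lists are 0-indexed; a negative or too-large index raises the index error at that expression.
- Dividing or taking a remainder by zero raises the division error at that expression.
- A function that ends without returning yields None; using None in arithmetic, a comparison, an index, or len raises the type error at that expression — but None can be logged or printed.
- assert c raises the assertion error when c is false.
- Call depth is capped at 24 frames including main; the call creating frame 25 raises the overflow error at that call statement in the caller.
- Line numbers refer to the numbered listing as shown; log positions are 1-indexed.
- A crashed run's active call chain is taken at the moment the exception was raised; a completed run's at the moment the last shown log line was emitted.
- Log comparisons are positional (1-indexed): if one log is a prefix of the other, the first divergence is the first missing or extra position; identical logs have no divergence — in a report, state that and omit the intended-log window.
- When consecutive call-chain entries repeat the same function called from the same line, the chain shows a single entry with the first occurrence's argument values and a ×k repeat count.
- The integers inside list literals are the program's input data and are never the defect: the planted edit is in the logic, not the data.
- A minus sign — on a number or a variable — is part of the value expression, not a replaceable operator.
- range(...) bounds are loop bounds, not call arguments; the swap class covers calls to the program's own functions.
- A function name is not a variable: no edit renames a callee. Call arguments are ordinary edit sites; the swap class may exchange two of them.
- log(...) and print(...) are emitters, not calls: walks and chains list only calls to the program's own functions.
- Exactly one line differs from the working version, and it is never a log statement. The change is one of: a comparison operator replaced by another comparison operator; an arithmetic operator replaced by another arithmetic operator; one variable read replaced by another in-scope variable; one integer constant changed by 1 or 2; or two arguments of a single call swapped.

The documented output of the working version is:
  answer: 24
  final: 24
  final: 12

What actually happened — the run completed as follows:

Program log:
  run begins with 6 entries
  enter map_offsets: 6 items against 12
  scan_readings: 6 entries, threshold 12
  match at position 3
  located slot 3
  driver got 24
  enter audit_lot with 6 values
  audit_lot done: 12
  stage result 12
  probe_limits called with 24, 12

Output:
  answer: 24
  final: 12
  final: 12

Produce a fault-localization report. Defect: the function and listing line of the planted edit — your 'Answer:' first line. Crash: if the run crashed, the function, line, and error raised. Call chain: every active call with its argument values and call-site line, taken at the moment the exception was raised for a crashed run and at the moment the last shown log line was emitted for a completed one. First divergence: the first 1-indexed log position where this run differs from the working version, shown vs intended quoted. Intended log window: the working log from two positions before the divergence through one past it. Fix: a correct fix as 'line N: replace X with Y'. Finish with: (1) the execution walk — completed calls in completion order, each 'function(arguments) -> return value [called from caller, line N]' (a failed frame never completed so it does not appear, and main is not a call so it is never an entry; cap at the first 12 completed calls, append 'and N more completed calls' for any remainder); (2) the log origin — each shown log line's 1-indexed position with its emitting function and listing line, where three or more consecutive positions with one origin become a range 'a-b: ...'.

Answer: the defect is in main at line 43.
Key fact: Log streams are identical — the defect surfaces only in the printed output.
Call chain: main -> probe_limits(24, 12) (called at line 41).
First divergence: none; the two logs match at every position.
Execution walk:
  scan_readings([5, 3, 9, 12, 12, 4], 12) -> 3  [called from map_offsets, line 10]
  map_offsets([5, 3, 9, 12, 12, 4], 12) -> 24  [called from main, line 37]
  audit_lot([5, 3, 9, 12, 12, 4]) -> 12  [called from main, line 39]
  probe_limits(24, 12) -> 24  [called from main, line 41]
Log line origins:
  1: logged in main at line 36
  2: logged in map_offsets at line 9
  3: logged in scan_readings at line 2
  4: logged in scan_readings at line 5
  5: logged in map_offsets at line 11
  6: logged in main at line 38
  7: logged in audit_lot at line 16
  8: logged in audit_lot at line 21
  9: logged in main at line 40
  10: logged in probe_limits at line 25
A correct fix: line 43: replace `gap` with `low`.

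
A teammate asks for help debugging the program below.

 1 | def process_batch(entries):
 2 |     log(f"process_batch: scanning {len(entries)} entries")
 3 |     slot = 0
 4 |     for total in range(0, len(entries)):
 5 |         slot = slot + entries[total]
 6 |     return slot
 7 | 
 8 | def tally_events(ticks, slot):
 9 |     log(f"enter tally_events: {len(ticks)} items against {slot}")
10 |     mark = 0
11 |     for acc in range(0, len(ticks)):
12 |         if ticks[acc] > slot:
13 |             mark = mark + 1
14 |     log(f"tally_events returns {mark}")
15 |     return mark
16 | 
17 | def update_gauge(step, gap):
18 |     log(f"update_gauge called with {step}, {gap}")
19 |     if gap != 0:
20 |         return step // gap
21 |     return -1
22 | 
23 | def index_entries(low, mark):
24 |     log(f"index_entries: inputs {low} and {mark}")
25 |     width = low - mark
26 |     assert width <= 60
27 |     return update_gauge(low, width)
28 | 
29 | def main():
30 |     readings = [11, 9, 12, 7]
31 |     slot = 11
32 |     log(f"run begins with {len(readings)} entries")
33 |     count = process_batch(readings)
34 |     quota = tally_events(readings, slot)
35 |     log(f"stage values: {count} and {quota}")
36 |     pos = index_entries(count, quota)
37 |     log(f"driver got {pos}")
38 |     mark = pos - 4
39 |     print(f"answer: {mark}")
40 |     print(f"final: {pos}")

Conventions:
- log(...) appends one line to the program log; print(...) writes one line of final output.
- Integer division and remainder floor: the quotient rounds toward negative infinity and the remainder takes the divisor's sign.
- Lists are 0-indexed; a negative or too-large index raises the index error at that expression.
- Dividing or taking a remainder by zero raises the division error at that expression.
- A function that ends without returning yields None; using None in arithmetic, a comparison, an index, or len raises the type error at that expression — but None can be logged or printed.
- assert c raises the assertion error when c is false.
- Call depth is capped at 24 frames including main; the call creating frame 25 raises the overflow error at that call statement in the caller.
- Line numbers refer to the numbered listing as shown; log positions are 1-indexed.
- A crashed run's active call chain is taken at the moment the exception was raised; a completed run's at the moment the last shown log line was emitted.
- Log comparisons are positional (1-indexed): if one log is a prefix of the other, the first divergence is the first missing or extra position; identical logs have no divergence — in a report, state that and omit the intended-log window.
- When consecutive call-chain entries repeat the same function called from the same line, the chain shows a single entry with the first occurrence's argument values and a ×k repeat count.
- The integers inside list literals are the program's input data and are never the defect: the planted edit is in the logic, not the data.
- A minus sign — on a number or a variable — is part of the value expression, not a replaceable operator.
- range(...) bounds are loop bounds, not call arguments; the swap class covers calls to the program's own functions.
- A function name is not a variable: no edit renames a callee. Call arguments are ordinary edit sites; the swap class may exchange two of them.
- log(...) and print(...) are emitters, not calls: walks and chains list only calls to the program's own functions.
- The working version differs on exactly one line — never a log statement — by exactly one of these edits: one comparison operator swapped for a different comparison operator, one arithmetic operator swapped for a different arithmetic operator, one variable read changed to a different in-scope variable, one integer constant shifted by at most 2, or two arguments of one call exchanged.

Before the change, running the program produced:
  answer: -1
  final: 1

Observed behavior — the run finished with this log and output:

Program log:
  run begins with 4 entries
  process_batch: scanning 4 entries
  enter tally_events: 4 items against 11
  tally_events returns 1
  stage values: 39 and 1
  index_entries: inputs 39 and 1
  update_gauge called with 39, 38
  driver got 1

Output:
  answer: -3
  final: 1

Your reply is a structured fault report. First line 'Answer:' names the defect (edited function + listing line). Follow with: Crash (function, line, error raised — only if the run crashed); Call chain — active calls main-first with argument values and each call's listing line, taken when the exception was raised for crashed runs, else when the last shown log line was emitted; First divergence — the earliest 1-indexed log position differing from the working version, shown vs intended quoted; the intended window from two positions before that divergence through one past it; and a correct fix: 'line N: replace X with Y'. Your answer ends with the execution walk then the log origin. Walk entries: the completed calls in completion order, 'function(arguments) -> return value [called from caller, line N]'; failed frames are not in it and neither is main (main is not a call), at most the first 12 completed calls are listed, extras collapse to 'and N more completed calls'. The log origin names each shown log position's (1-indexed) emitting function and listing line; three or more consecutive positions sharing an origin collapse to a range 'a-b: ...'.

Answer: the defect is in main at line 38.
Core observation: Log streams are identical — the defect surfaces only in the printed output.
Call chain: main.
First divergence: none (the log streams are identical).
Execution walk:
  process_batch([11, 9, 12, 7]) -> 39  [called from main, line 33]
  tally_events([11, 9, 12, 7], 11) -> 1  [called from main, line 34]
  update_gauge(39, 38) -> 1  [called from index_entries, line 27]
  index_entries(39, 1) -> 1  [called from main, line 36]
Log origin:
  1: emitted by main (line 32)
  2: emitted by process_batch (line 2)
  3: emitted by tally_events (line 9)
  4: emitted by tally_events (line 14)
  5: emitted by main (line 35)
  6: emitted by index_entries (line 24)
  7: emitted by update_gauge (line 18)
  8: emitted by main (line 37)
A correct fix: line 38: replace `4` with `2`.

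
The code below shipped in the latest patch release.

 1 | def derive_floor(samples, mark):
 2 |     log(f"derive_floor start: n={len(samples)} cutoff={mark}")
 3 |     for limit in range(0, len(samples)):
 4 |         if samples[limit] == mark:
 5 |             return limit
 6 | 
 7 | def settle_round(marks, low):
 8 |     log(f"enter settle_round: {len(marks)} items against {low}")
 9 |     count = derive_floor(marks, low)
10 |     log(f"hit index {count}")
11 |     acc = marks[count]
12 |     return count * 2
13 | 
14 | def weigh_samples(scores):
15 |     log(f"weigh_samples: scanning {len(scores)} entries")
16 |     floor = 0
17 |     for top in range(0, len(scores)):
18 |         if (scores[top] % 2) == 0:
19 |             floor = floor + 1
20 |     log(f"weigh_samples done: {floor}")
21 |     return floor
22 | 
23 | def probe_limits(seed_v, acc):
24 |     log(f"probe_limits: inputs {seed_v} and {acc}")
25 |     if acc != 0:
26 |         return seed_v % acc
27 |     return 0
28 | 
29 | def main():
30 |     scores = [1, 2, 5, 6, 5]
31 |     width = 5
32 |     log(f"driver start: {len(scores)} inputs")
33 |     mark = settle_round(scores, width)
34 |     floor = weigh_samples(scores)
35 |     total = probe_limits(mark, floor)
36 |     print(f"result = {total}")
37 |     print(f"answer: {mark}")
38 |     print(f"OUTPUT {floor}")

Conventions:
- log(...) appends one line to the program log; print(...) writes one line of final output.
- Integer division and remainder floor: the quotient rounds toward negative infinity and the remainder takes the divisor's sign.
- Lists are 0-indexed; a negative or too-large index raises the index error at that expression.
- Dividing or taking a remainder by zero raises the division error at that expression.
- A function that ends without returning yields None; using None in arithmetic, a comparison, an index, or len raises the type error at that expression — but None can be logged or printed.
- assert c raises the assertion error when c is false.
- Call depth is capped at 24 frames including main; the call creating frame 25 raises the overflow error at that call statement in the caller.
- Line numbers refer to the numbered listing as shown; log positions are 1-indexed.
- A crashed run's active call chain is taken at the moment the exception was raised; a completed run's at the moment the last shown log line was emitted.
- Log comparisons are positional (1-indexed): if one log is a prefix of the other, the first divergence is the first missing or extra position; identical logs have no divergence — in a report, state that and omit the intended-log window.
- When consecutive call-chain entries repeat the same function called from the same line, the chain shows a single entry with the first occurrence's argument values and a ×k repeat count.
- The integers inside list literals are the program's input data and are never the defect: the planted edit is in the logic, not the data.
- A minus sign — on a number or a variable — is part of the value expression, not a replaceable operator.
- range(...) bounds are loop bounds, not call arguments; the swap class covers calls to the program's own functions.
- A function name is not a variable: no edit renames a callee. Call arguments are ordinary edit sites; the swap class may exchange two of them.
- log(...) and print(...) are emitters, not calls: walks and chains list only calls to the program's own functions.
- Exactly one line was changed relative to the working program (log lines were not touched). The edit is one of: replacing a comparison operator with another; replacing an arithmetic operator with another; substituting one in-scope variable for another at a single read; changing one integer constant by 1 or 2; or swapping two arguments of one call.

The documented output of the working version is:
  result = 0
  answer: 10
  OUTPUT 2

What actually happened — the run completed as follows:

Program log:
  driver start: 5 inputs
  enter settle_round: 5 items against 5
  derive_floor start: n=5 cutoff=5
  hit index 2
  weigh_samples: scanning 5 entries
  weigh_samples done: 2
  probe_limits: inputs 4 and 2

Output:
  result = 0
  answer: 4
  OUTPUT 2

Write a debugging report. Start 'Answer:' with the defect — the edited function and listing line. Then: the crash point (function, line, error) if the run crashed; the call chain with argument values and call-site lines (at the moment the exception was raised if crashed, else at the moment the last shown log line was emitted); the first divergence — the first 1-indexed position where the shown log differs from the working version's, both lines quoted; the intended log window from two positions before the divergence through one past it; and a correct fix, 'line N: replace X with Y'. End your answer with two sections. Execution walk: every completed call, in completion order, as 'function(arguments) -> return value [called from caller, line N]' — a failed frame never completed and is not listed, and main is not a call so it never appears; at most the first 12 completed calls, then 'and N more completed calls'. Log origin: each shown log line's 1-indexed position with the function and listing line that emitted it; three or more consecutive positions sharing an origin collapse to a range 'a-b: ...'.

Answer: the defect is in settle_round at line 12.
Key observation: The log first diverges at position 7: the faulty run prints 'probe_limits: inputs 4 and 2' where the working version prints 'probe_limits: inputs 10 and 2'.
Call chain: main -> probe_limits(4, 2) (called at line 35).
First divergence: position 7 — the shown line 'probe_limits: inputs 4 and 2' should read 'probe_limits: inputs 10 and 2'.
Intended log window:
  5: weigh_samples: scanning 5 entries
  6: weigh_samples done: 2
  7: probe_limits: inputs 10 and 2
Execution walk:
  derive_floor([1, 2, 5, 6, 5], 5) -> 2  [called from settle_round, line 9]
  settle_round([1, 2, 5, 6, 5], 5) -> 4  [called from main, line 33]
  weigh_samples([1, 2, 5, 6, 5]) -> 2  [called from main, line 34]
  probe_limits(4, 2) -> 0  [called from main, line 35]
Log origins:
  1 — main, line 32
  2 — settle_round, line 8
  3 — derive_floor, line 2
  4 — settle_round, line 10
  5 — weigh_samples, line 15
  6 — weigh_samples, line 20
  7 — probe_limits, line 24
A correct fix: line 12: replace `count` with `acc`.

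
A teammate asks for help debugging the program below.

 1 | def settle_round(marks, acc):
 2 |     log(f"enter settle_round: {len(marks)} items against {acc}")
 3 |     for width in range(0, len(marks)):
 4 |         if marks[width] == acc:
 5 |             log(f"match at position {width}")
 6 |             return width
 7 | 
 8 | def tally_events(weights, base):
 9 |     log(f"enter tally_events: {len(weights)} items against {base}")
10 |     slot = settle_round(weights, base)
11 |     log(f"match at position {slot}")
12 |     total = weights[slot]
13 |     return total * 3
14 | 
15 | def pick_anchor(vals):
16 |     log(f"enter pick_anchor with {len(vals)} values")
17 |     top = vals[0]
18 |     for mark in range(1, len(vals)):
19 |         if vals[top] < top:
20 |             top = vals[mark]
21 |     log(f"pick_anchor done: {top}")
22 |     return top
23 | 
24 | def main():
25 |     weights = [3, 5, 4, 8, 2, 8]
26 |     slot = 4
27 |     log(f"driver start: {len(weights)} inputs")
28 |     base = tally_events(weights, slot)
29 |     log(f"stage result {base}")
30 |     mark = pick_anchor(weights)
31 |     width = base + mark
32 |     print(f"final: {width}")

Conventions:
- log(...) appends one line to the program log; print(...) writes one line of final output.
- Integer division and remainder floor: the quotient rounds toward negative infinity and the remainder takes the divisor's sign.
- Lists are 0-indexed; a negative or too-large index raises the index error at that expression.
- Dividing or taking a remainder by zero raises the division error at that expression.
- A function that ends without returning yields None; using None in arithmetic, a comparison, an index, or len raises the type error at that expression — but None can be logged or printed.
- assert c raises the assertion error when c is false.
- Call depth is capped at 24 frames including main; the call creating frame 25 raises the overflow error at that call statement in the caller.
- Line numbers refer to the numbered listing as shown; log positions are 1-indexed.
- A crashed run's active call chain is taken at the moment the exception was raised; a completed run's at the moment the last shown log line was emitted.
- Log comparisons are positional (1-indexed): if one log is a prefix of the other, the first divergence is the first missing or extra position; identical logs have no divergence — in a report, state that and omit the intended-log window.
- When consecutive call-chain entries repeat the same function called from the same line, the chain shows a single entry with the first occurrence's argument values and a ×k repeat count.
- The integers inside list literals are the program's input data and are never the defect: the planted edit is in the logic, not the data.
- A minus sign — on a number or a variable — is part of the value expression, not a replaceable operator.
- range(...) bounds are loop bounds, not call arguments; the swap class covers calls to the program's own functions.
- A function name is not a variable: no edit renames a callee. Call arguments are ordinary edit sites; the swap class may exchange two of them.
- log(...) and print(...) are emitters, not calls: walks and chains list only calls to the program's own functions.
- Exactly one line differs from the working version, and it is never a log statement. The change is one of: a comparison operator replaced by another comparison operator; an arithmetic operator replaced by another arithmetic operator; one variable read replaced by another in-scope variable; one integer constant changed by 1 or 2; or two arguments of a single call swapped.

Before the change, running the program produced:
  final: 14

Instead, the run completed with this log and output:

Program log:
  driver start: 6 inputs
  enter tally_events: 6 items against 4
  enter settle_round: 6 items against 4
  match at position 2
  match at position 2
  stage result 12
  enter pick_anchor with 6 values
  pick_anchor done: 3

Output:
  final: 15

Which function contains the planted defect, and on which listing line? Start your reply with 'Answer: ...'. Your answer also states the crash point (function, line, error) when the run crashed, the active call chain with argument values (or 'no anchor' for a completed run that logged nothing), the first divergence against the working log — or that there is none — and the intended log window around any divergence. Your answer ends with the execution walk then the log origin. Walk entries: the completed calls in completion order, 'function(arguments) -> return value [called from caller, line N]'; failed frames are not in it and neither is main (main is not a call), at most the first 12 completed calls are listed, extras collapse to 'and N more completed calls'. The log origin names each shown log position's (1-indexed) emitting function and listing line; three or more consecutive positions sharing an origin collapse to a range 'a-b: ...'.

Answer: the defect is in pick_anchor at line 19.
Key observation: Log line 8 is where behavior first shows: 'pick_anchor done: 3' appears instead of 'pick_anchor done: 2'.
Call chain: main -> pick_anchor([3, 5, 4, 8, 2, 8]) (called at line 30).
First divergence: position 8 — the shown line 'pick_anchor done: 3' should read 'pick_anchor done: 2'.
Intended log window:
  6: stage result 12
  7: enter pick_anchor with 6 values
  8: pick_anchor done: 2
Execution walk:
  settle_round([3, 5, 4, 8, 2, 8], 4) -> 2  [called from tally_events, line 10]
  tally_events([3, 5, 4, 8, 2, 8], 4) -> 12  [called from main, line 28]
  pick_anchor([3, 5, 4, 8, 2, 8]) -> 3  [called from main, line 30]
Log origins:
  1: logged in main at line 27
  2: logged in tally_events at line 9
  3: logged in settle_round at line 2
  4: logged in settle_round at line 5
  5: logged in tally_events at line 11
  6: logged in main at line 29
  7: logged in pick_anchor at line 16
  8: logged in pick_anchor at line 21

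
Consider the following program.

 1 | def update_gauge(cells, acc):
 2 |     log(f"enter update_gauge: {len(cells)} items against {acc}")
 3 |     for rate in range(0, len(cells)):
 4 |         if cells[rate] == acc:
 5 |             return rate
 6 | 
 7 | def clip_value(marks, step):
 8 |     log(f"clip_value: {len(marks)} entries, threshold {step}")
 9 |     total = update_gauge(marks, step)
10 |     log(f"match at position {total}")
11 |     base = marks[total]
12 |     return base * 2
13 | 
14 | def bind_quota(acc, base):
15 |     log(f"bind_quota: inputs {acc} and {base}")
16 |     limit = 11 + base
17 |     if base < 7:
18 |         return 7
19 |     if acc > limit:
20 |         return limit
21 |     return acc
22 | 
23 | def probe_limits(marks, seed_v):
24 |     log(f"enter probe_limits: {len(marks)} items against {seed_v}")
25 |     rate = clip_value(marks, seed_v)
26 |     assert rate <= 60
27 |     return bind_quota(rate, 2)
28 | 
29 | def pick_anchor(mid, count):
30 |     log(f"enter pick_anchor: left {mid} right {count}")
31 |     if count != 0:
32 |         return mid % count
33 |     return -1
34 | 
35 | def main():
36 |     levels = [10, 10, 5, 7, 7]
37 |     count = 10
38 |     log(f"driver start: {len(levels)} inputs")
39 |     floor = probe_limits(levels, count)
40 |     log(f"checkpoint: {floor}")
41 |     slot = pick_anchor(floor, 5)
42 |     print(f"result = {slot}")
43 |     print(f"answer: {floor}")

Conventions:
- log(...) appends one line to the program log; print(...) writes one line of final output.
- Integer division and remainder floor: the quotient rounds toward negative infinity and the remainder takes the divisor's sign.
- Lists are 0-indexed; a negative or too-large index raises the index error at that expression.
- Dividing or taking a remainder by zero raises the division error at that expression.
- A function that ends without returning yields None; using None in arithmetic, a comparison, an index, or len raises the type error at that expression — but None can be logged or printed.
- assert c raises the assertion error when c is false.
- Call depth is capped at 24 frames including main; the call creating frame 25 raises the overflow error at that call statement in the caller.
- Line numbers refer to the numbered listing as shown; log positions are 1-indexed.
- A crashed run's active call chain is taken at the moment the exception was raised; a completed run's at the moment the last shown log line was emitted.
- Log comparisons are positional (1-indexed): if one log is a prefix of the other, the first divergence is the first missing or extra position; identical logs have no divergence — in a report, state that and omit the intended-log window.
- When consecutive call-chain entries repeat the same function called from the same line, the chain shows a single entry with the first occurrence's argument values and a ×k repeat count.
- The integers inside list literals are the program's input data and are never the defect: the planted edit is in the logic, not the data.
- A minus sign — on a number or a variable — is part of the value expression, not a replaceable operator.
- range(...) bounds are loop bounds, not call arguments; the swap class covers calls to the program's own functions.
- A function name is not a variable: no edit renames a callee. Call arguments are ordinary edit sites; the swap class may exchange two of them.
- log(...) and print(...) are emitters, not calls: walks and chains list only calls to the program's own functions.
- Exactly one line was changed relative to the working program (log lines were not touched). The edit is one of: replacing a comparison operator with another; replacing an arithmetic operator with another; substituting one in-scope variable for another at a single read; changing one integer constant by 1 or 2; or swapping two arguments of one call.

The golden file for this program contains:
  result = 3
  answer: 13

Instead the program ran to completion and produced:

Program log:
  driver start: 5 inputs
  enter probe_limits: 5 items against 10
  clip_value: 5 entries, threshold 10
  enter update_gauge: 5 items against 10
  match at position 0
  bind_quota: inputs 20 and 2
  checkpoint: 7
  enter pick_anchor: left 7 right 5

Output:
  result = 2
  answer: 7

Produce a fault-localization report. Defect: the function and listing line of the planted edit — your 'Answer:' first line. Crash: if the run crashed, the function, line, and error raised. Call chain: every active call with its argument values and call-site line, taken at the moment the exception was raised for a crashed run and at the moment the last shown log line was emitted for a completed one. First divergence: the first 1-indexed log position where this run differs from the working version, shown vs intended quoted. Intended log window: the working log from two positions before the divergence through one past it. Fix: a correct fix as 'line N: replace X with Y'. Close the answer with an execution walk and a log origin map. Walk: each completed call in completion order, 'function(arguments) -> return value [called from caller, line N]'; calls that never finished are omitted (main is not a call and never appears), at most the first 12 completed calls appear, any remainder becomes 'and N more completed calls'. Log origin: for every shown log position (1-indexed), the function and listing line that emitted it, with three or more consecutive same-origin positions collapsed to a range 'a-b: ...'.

Answer: the defect is in bind_quota at line 17.
The tell: The log first diverges at position 7: the faulty run prints 'checkpoint: 7' where the working version prints 'checkpoint: 13'.
Call chain: main -> pick_anchor(7, 5) (called at line 41).
First divergence: position 7 — the shown line 'checkpoint: 7' should read 'checkpoint: 13'.
Intended log window:
  5: match at position 0
  6: bind_quota: inputs 20 and 2
  7: checkpoint: 13
  8: enter pick_anchor: left 13 right 5
Execution walk:
  update_gauge([10, 10, 5, 7, 7], 10) -> 0  [called from clip_value, line 9]
  clip_value([10, 10, 5, 7, 7], 10) -> 20  [called from probe_limits, line 25]
  bind_quota(20, 2) -> 7  [called from probe_limits, line 27]
  probe_limits([10, 10, 5, 7, 7], 10) -> 7  [called from main, line 39]
  pick_anchor(7, 5) -> 2  [called from main, line 41]
Log line origins:
  1 — main, line 38
  2 — probe_limits, line 24
  3 — clip_value, line 8
  4 — update_gauge, line 2
  5 — clip_value, line 10
  6 — bind_quota, line 15
  7 — main, line 40
  8 — pick_anchor, line 30
A correct fix: line 17: replace `base` with `acc`.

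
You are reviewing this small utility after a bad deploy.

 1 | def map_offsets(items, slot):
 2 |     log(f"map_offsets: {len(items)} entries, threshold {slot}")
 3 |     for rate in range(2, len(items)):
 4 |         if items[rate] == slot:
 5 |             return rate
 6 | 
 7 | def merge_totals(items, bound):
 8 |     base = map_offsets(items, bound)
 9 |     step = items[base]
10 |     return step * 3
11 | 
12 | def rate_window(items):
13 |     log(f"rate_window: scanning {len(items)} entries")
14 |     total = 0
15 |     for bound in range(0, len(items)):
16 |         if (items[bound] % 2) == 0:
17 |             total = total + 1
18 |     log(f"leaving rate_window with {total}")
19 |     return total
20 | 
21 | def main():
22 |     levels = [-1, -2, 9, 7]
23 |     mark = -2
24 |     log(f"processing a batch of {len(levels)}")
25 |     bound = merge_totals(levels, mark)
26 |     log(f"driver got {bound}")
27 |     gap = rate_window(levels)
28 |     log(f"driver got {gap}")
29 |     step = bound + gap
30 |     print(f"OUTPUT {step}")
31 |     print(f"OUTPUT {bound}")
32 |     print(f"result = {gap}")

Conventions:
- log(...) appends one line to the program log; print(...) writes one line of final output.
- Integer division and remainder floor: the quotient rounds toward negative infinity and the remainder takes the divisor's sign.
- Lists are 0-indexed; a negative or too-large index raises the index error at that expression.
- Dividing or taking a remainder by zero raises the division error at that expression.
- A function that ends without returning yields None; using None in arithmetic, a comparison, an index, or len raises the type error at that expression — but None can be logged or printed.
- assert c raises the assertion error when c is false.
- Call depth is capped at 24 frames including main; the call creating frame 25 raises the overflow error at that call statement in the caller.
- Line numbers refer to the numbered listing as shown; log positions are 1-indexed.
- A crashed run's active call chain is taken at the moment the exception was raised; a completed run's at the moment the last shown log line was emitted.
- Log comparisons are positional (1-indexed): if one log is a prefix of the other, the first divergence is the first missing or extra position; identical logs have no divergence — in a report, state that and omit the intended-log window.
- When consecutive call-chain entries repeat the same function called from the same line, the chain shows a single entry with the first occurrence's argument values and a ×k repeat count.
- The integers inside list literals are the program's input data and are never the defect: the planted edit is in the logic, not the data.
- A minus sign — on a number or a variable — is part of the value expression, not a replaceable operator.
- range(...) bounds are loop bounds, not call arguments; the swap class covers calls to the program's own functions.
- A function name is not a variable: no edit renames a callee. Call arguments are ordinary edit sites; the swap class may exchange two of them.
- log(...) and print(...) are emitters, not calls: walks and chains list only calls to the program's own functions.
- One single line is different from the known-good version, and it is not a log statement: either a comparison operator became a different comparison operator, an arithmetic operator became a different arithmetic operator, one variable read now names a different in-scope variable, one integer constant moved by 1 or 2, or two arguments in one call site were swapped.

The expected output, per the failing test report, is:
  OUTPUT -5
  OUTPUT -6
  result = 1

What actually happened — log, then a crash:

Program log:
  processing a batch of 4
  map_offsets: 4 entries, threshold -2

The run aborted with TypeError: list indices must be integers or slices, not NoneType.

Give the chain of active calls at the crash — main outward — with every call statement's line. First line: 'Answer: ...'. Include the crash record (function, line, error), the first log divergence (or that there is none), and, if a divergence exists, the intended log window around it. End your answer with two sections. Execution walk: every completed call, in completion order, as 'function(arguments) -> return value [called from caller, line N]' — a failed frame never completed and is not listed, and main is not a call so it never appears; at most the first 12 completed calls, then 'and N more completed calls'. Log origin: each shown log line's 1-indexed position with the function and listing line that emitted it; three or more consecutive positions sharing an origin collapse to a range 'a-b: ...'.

Answer: main -> merge_totals (called at line 25).
Key observation: Only 2 log lines were emitted before the run died; the intended continuation was 'driver got -6'.
Crash: merge_totals, line 9, TypeError.
First divergence: position 3; the shown log stops at 2 lines while the working version next logs 'driver got -6'.
Intended log window:
  1: processing a batch of 4
  2: map_offsets: 4 entries, threshold -2
  3: driver got -6
  4: rate_window: scanning 4 entries
Execution walk:
  map_offsets([-1, -2, 9, 7], -2) -> None  [called from merge_totals, line 8]
Log line origins:
  1: logged in main at line 24
  2: logged in map_offsets at line 2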